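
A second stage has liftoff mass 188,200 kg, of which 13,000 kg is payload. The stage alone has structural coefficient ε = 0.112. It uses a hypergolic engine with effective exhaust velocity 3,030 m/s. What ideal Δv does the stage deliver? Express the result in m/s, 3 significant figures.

Stage wet mass = m₀ − payload = 188,200 − 13,000 = 175,200 kg.
Stage dry mass = ε × stage wet mass = 0.112 × 175,200 = 19,622.4 kg.
Burnout mass m_f = stage dry + payload = 19,622.4 + 13,000 = 32,622.4 kg.
Rocket equation: Δv = v_e · ln(188,200/32,622.4) = 3030.0 × ln(5.769) = 3030.0 × 1.7525 ≈ 5310 m/s.

Δv ≈ 5310 m/s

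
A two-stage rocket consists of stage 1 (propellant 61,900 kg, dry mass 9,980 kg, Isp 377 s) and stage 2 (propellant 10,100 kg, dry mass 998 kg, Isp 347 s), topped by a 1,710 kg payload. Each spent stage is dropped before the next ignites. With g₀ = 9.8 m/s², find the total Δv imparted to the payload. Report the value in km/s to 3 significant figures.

Ignition mass of stage 1 = 61,900+9,980 + 10,100+998 + 1,710 = 84,688 kg.
Stage 1: m₀ = 84,688 kg, m_f = 84,688 − 61,900 = 22,788 kg; Δv = 377×9.8×ln(3.716) = 3694.6×1.3127 ≈ 4850 m/s.
Stage 2: m₀ = 12,808 kg, m_f = 12,808 − 10,100 = 2,708 kg; Δv = 347×9.8×ln(4.73) = 3400.6×1.5539 ≈ 5284 m/s.
Total Δv = 4850 + 5284 = 10134 m/s.

Δv ≈ 10.1 km/s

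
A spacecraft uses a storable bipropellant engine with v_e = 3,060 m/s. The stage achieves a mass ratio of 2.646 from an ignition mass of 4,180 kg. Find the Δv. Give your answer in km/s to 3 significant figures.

Δv = v_e · ln(2.646) = 3060.0 × 0.9730 ≈ 2977.5 m/s.

Δv ≈ 2.98 km/s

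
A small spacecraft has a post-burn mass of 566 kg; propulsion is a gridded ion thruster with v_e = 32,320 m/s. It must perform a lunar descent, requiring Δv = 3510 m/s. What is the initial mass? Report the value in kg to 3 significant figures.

initial mass ≈ 631 kg

By the Tsiolkovsky rocket equation, m₀/m_f = exp(Δv / v_e) = exp(3510 / 32320.0) = exp(0.1086) = 1.1147.
m₀ = m_f × 1.1147 = 566 × 1.1147 = 630.92 kg.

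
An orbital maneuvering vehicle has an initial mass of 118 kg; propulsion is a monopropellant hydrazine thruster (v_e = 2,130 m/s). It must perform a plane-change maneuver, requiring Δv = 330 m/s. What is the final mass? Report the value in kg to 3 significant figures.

final mass ≈ 101 kg

m₀/m_f = exp(Δv / v_e) = exp(330 / 2130.0) = exp(0.1549) = 1.1676.
m_f = m₀ / 1.1676 = 118 / 1.1676 = 101.062 kg.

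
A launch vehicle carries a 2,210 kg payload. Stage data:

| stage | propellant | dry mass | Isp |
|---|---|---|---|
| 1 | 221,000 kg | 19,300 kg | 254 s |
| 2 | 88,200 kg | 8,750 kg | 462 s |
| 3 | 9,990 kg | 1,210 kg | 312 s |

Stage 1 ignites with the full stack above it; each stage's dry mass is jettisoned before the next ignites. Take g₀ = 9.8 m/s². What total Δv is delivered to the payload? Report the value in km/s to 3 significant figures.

Δv ≈ 13.9 km/s

Ignition mass of stage 1 = 221,000+19,300 + 88,200+8,750 + 9,990+1,210 + 2,210 = 350,660 kg.
Stage 1: m₀ = 350,660 kg, m_f = 350,660 − 221,000 = 129,660 kg; Δv = 254×9.8×ln(2.704) = 2489.2×0.9949 ≈ 2477 m/s.
Stage 2: m₀ = 110,360 kg, m_f = 110,360 − 88,200 = 22,160 kg; Δv = 462×9.8×ln(4.98) = 4527.6×1.6055 ≈ 7269 m/s.
Stage 3: m₀ = 13,410 kg, m_f = 13,410 − 9,990 = 3,420 kg; Δv = 312×9.8×ln(3.921) = 3057.6×1.3664 ≈ 4178 m/s.
Total Δv = 2477 + 7269 + 4178 = 13924 m/s.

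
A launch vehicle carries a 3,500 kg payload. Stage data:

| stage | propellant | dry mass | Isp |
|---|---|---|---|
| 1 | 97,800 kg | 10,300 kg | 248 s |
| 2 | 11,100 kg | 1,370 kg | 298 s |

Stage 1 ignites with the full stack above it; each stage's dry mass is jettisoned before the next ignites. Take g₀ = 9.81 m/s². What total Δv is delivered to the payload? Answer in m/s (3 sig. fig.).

Ignition mass of stage 1 = 97,800+10,300 + 11,100+1,370 + 3,500 = 124,070 kg.
Stage 1: m₀ = 124,070 kg, m_f = 124,070 − 97,800 = 26,270 kg; Δv = 248×9.81×ln(4.723) = 2432.9×1.5524 ≈ 3777 m/s.
Stage 2: m₀ = 15,970 kg, m_f = 15,970 − 11,100 = 4,870 kg; Δv = 298×9.81×ln(3.279) = 2923.4×1.1876 ≈ 3472 m/s.
Total Δv = 3777 + 3472 = 7249 m/s.

Δv ≈ 7250 m/s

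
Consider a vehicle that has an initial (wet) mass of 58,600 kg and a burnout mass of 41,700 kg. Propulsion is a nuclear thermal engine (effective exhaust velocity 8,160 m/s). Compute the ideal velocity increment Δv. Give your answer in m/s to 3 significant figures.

Δv ≈ 2780 m/s

Δv = v_e · ln(m₀/m_f) = 8160.0 × ln(1.405) = 8160.0 × 0.3402 ≈ 2776.3 m/s.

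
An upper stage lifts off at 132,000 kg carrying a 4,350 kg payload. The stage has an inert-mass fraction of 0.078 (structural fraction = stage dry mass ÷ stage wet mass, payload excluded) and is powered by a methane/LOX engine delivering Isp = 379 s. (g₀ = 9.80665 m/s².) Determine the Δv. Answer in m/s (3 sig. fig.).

Δv ≈ 8260 m/s

Stage wet mass = m₀ − payload = 132,000 − 4,350 = 127,650 kg.
Stage dry mass = ε × stage wet mass = 0.078 × 127,650 = 9,956.7 kg.
Burnout mass m_f = stage dry + payload = 9,956.7 + 4,350 = 14,306.7 kg.
v_e = Isp · g₀ = 379 × 9.80665 = 3716.7 m/s.
Δv = v_e · ln(132,000/14,306.7) = 3716.7 × ln(9.226) = 3716.7 × 2.2221 ≈ 8259 m/s.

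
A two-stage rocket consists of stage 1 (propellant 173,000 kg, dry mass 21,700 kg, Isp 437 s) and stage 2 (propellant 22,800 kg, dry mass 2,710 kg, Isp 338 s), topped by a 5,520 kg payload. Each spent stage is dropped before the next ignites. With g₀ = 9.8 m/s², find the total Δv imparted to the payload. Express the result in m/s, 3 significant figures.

Δv ≈ 10600 m/s

Ignition mass of stage 1 = 173,000+21,700 + 22,800+2,710 + 5,520 = 225,730 kg.
Stage 1: m₀ = 225,730 kg, m_f = 225,730 − 173,000 = 52,730 kg; Δv = 437×9.8×ln(4.281) = 4282.6×1.4542 ≈ 6228 m/s.
Stage 2: m₀ = 31,030 kg, m_f = 31,030 − 22,800 = 8,230 kg; Δv = 338×9.8×ln(3.77) = 3312.4×1.3272 ≈ 4396 m/s.
Total Δv = 6228 + 4396 = 10624 m/s.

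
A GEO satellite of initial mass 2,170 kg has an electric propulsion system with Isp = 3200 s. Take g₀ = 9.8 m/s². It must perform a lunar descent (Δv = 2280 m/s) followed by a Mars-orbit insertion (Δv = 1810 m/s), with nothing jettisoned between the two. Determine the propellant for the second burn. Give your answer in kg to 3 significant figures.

v_e = Isp · g₀ = 3200 × 9.8 = 31360.0 m/s.
After the first burn: m = 2170 × exp(−2280/31360.0) = 2170 × 0.92988 = 2,017.84 kg.
After the second burn: m = 2,017.84 × exp(−1810/31360.0) = 2,017.84 × 0.94392 = 1,904.68 kg.
Second-burn propellant = 2,017.84 − 1,904.68 = 113.16 kg.

propellant for the second burn ≈ 113 kg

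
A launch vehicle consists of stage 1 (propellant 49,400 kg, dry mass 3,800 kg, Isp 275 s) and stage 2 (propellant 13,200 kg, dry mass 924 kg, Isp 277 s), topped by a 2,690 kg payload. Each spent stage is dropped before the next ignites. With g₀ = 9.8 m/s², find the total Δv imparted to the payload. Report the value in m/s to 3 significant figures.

Ignition mass of stage 1 = 49,400+3,800 + 13,200+924 + 2,690 = 70,014 kg.
Stage 1: m₀ = 70,014 kg, m_f = 70,014 − 49,400 = 20,614 kg; Δv = 275×9.8×ln(3.396) = 2695.0×1.2227 ≈ 3295 m/s.
Stage 2: m₀ = 16,814 kg, m_f = 16,814 − 13,200 = 3,614 kg; Δv = 277×9.8×ln(4.652) = 2714.6×1.5374 ≈ 4173 m/s.
Total Δv = 3295 + 4173 = 7468 m/s.

Δv ≈ 7470 m/s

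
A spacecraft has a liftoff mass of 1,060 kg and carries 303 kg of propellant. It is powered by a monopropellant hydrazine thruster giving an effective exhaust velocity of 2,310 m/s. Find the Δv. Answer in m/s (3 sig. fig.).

Δv ≈ 778 m/s

m_f = m₀ − m_prop = 1,060 − 303 = 757 kg.
Δv = v_e · ln(m₀/m_f) = 2310.0 × ln(1.4) = 2310.0 × 0.3367 ≈ 777.7 m/s.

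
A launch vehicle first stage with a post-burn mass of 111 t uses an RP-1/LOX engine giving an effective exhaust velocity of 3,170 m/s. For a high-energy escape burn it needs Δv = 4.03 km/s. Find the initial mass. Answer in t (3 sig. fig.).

initial mass ≈ 396 t

m₀/m_f = exp(Δv / v_e) = exp(4030 / 3170.0) = exp(1.2713) = 3.5655.
m₀ = m_f × 3.5655 = 111 × 3.5655 = 395.771 t.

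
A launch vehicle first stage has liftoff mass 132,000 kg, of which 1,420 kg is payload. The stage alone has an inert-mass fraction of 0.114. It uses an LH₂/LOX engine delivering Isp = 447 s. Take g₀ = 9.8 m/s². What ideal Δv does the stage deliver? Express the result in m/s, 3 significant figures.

Δv ≈ 9160 m/s

Stage wet mass = m₀ − payload = 132,000 − 1,420 = 130,580 kg.
Stage dry mass = ε × stage wet mass = 0.114 × 130,580 = 14,886.1 kg.
Burnout mass m_f = stage dry + payload = 14,886.1 + 1,420 = 16,306.1 kg.
v_e = Isp · g₀ = 447 × 9.8 = 4380.6 m/s.
Δv = v_e · ln(132,000/16,306.1) = 4380.6 × ln(8.095) = 4380.6 × 2.0913 ≈ 9161 m/s.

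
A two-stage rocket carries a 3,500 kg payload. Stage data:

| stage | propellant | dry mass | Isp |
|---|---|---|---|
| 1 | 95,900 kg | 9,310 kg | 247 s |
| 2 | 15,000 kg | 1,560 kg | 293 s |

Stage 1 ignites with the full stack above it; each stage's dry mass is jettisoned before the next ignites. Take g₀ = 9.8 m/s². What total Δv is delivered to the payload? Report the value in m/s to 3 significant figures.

Ignition mass of stage 1 = 95,900+9,310 + 15,000+1,560 + 3,500 = 125,270 kg.
Stage 1: m₀ = 125,270 kg, m_f = 125,270 − 95,900 = 29,370 kg; Δv = 247×9.8×ln(4.265) = 2420.6×1.4505 ≈ 3511 m/s.
Stage 2: m₀ = 20,060 kg, m_f = 20,060 − 15,000 = 5,060 kg; Δv = 293×9.8×ln(3.964) = 2871.4×1.3774 ≈ 3955 m/s.
Total Δv = 3511 + 3955 = 7466 m/s.

Δv ≈ 7470 m/s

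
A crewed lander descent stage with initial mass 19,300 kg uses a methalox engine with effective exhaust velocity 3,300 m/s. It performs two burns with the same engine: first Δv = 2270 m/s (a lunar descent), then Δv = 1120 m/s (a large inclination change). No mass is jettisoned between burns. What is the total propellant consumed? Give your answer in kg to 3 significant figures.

After the first burn: m = 19300 × exp(−2270/3300.0) = 19300 × 0.50264 = 9,700.95 kg.
After the second burn: m = 9,700.95 × exp(−1120/3300.0) = 9,700.95 × 0.71220 = 6,909.02 kg.
Total propellant = m₀ − m_final = 19300 − 6,909.02 = 12,390.98 kg.

total propellant consumed ≈ 12400 kg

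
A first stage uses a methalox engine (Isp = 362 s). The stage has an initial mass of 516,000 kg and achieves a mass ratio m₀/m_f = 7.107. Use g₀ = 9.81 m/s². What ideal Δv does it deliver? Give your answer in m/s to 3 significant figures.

v_e = Isp · g₀ = 362 × 9.81 = 3551.2 m/s.
From the ideal rocket equation, Δv = v_e · ln(7.107) = 3551.2 × 1.9611 ≈ 6964.2 m/s.

Δv ≈ 6960 m/s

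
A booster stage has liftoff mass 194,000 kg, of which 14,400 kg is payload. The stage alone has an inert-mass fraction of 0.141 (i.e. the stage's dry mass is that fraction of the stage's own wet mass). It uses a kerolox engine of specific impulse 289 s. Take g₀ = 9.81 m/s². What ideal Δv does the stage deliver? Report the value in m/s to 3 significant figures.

Stage wet mass = m₀ − payload = 194,000 − 14,400 = 179,600 kg.
Stage dry mass = ε × stage wet mass = 0.141 × 179,600 = 25,323.6 kg.
Burnout mass m_f = stage dry + payload = 25,323.6 + 14,400 = 39,723.6 kg.
v_e = Isp · g₀ = 289 × 9.81 = 2835.1 m/s.
Δv = v_e · ln(194,000/39,723.6) = 2835.1 × ln(4.884) = 2835.1 × 1.5859 ≈ 4496 m/s.

Δv ≈ 4500 m/s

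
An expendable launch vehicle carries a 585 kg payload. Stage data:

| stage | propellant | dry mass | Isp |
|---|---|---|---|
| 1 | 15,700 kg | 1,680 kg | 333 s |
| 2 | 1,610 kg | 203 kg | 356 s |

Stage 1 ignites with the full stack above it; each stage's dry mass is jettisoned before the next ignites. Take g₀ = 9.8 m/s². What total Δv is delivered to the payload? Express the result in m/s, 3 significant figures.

Ignition mass of stage 1 = 15,700+1,680 + 1,610+203 + 585 = 19,778 kg.
Stage 1: m₀ = 19,778 kg, m_f = 19,778 − 15,700 = 4,078 kg; Δv = 333×9.8×ln(4.85) = 3263.4×1.5790 ≈ 5153 m/s.
Stage 2: m₀ = 2,398 kg, m_f = 2,398 − 1,610 = 788 kg; Δv = 356×9.8×ln(3.043) = 3488.8×1.1129 ≈ 3883 m/s.
Total Δv = 5153 + 3883 = 9036 m/s.

Δv ≈ 9040 m/s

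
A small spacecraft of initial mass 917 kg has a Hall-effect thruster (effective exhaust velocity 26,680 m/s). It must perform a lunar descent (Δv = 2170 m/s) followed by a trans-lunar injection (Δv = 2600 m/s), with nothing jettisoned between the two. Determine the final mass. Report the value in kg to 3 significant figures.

After the first burn: m = 917 × exp(−2170/26680.0) = 917 × 0.92189 = 845.373 kg.
After the second burn: m = 845.373 × exp(−2600/26680.0) = 845.373 × 0.90715 = 766.88 kg.

final mass ≈ 767 kg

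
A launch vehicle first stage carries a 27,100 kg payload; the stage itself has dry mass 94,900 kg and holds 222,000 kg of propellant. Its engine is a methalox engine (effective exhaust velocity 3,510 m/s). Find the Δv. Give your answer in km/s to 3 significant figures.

Δv ≈ 3.64 km/s

m₀ = payload + dry + propellant = 27,100 + 94,900 + 222,000 = 344,000 kg.
m_f = payload + dry = 27,100 + 94,900 = 122,000 kg.
Δv = v_e · ln(m₀/m_f) = 3510.0 × ln(2.82) = 3510.0 × 1.0366 ≈ 3638.5 m/s.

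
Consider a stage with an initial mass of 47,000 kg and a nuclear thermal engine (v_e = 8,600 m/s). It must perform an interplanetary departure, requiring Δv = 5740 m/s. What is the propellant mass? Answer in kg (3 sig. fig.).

propellant mass ≈ 22900 kg

By the Tsiolkovsky rocket equation, m₀/m_f = exp(Δv / v_e) = exp(5740 / 8600.0) = exp(0.6674) = 1.9492.
m_f = 47,000 / 1.9492 = 24,112.5 kg, so propellant = m₀ − m_f = 47,000 − 24,112.5 = 22,887.5 kg.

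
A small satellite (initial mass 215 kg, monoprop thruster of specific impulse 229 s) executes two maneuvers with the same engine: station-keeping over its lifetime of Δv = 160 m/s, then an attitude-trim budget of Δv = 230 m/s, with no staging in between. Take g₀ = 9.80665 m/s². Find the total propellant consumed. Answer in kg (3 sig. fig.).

total propellant consumed ≈ 34.3 kg

v_e = Isp · g₀ = 229 × 9.80665 = 2245.7 m/s.
After the first burn: m = 215 × exp(−160/2245.7) = 215 × 0.93123 = 200.214 kg.
After the second burn: m = 200.214 × exp(−230/2245.7) = 200.214 × 0.90265 = 180.723 kg.
Total propellant = m₀ − m_final = 215 − 180.723 = 34.277 kg.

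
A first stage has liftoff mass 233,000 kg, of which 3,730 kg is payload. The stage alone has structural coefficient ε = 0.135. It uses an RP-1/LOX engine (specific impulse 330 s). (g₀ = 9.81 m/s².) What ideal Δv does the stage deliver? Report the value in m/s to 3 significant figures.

Stage wet mass = m₀ − payload = 233,000 − 3,730 = 229,270 kg.
Stage dry mass = ε × stage wet mass = 0.135 × 229,270 = 30,951.5 kg.
Burnout mass m_f = stage dry + payload = 30,951.5 + 3,730 = 34,681.5 kg.
v_e = Isp · g₀ = 330 × 9.81 = 3237.3 m/s.
Δv = v_e · ln(233,000/34,681.5) = 3237.3 × ln(6.718) = 3237.3 × 1.9048 ≈ 6167 m/s.

Δv ≈ 6170 m/s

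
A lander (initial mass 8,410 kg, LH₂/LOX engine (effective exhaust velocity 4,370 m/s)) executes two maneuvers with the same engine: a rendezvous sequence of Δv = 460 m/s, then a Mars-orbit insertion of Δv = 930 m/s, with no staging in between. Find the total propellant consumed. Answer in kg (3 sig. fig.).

After the first burn: m = 8410 × exp(−460/4370.0) = 8410 × 0.90009 = 7,569.76 kg.
After the second burn: m = 7,569.76 × exp(−930/4370.0) = 7,569.76 × 0.80831 = 6,118.71 kg.
Total propellant = m₀ − m_final = 8410 − 6,118.71 = 2,291.29 kg.

total propellant consumed ≈ 2290 kg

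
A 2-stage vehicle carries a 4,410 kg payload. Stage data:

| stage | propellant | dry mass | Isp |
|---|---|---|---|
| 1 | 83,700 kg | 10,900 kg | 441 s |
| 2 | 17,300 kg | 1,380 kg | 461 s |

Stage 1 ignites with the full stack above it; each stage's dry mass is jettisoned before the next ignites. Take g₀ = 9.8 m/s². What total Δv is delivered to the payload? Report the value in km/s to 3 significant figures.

Δv ≈ 11.6 km/s

Ignition mass of stage 1 = 83,700+10,900 + 17,300+1,380 + 4,410 = 117,690 kg.
Stage 1: m₀ = 117,690 kg, m_f = 117,690 − 83,700 = 33,990 kg; Δv = 441×9.8×ln(3.462) = 4321.8×1.2420 ≈ 5368 m/s.
Stage 2: m₀ = 23,090 kg, m_f = 23,090 − 17,300 = 5,790 kg; Δv = 461×9.8×ln(3.988) = 4517.8×1.3833 ≈ 6249 m/s.
Total Δv = 5368 + 6249 = 11617 m/s.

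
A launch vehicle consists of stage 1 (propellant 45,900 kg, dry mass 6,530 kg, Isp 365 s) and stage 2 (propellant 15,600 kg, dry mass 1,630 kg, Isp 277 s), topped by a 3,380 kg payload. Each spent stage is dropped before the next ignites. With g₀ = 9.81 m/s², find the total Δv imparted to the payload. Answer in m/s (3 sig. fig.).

Δv ≈ 7390 m/s

Ignition mass of stage 1 = 45,900+6,530 + 15,600+1,630 + 3,380 = 73,040 kg.
Stage 1: m₀ = 73,040 kg, m_f = 73,040 − 45,900 = 27,140 kg; Δv = 365×9.81×ln(2.691) = 3580.7×0.9900 ≈ 3545 m/s.
Stage 2: m₀ = 20,610 kg, m_f = 20,610 − 15,600 = 5,010 kg; Δv = 277×9.81×ln(4.114) = 2717.4×1.4143 ≈ 3843 m/s.
Total Δv = 3545 + 3843 = 7388 m/s.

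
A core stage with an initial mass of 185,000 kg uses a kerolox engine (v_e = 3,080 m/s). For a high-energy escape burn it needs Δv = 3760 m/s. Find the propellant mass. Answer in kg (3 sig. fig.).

By the Tsiolkovsky rocket equation, m₀/m_f = exp(Δv / v_e) = exp(3760 / 3080.0) = exp(1.2208) = 3.3898.
m_f = 185,000 / 3.3898 = 54,575.5 kg, so propellant = m₀ − m_f = 185,000 − 54,575.5 = 130,424.5 kg.

propellant mass ≈ 130000 kg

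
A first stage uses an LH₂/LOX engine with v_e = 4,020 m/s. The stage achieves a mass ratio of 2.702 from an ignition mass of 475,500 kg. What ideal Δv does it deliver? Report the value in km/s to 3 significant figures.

Δv ≈ 4.00 km/s

From the ideal rocket equation, Δv = v_e · ln(2.702) = 4020.0 × 0.9940 ≈ 3995.8 m/s.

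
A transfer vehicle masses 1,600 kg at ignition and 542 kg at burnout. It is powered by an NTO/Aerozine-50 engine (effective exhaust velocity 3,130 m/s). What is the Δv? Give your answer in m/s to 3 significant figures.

Δv ≈ 3390 m/s

From the ideal rocket equation, Δv = v_e · ln(m₀/m_f) = 3130.0 × ln(2.952) = 3130.0 × 1.0825 ≈ 3388.2 m/s.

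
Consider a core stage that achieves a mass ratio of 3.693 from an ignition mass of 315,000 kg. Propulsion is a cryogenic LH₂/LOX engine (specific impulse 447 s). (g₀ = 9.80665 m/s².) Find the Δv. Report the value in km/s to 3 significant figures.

Δv ≈ 5.73 km/s

v_e = Isp · g₀ = 447 × 9.80665 = 4383.6 m/s.
By the Tsiolkovsky rocket equation, Δv = v_e · ln(3.693) = 4383.6 × 1.3064 ≈ 5726.9 m/s.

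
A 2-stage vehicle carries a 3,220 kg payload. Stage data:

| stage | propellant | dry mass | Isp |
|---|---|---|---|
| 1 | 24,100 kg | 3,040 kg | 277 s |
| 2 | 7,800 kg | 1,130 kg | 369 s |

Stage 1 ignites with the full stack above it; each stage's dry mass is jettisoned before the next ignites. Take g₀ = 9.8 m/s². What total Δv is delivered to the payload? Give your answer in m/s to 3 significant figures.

Δv ≈ 6290 m/s

Ignition mass of stage 1 = 24,100+3,040 + 7,800+1,130 + 3,220 = 39,290 kg.
Stage 1: m₀ = 39,290 kg, m_f = 39,290 − 24,100 = 15,190 kg; Δv = 277×9.8×ln(2.587) = 2714.6×0.9503 ≈ 2580 m/s.
Stage 2: m₀ = 12,150 kg, m_f = 12,150 − 7,800 = 4,350 kg; Δv = 369×9.8×ln(2.793) = 3616.2×1.0272 ≈ 3714 m/s.
Total Δv = 2580 + 3714 = 6294 m/s.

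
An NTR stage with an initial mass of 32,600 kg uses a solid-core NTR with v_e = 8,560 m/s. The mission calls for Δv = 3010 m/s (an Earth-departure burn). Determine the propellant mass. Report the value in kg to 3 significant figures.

Rocket equation: m₀/m_f = exp(Δv / v_e) = exp(3010 / 8560.0) = exp(0.3516) = 1.4214.
m_f = 32,600 / 1.4214 = 22,935.1 kg, so propellant = m₀ − m_f = 32,600 − 22,935.1 = 9,664.9 kg.

propellant mass ≈ 9660 kg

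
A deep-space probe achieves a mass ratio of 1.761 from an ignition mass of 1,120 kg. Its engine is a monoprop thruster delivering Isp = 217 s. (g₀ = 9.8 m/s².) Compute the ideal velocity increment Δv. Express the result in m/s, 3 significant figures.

Δv ≈ 1200 m/s

v_e = Isp · g₀ = 217 × 9.8 = 2126.6 m/s.
Using Δv = v_e ln(m₀/m_f): Δv = v_e · ln(1.761) = 2126.6 × 0.5659 ≈ 1203.4 m/s.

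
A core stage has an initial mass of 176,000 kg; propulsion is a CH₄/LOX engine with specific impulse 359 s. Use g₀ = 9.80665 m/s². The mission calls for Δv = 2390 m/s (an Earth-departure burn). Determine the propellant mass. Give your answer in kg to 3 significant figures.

propellant mass ≈ 86700 kg

v_e = Isp · g₀ = 359 × 9.80665 = 3520.6 m/s.
Using Δv = v_e ln(m₀/m_f): m₀/m_f = exp(Δv / v_e) = exp(2390 / 3520.6) = exp(0.6789) = 1.9716.
m_f = 176,000 / 1.9716 = 89,267.6 kg, so propellant = m₀ − m_f = 176,000 − 89,267.6 = 86,732.4 kg.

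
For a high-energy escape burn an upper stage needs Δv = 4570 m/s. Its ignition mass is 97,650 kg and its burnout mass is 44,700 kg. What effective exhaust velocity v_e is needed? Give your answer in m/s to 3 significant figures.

v_e ≈ 5850 m/s

ln(m₀/m_f) = ln(97650/44700) = ln(2.185) = 0.7814.
v_e = Δv / ln(m₀/m_f) = 4570 / 0.7814 = 5848.4 m/s.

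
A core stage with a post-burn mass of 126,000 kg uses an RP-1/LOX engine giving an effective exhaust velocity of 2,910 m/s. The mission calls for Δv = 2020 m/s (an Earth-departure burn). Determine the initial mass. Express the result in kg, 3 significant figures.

initial mass ≈ 252000 kg

Using Δv = v_e ln(m₀/m_f): m₀/m_f = exp(Δv / v_e) = exp(2020 / 2910.0) = exp(0.6942) = 2.0020.
m₀ = m_f × 2.0020 = 126,000 × 2.0020 = 252,252 kg.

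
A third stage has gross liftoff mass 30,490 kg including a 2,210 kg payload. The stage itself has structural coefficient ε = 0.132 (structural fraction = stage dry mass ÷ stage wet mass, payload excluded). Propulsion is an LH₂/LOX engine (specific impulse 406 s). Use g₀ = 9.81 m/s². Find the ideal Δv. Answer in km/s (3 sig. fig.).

Δv ≈ 6.51 km/s

Stage wet mass = m₀ − payload = 30,490 − 2,210 = 28,280 kg.
Stage dry mass = ε × stage wet mass = 0.132 × 28,280 = 3,732.96 kg.
Burnout mass m_f = stage dry + payload = 3,732.96 + 2,210 = 5,942.96 kg.
v_e = Isp · g₀ = 406 × 9.81 = 3982.9 m/s.
By the Tsiolkovsky rocket equation, Δv = v_e · ln(30,490/5,942.96) = 3982.9 × ln(5.13) = 3982.9 × 1.6352 ≈ 6513 m/s.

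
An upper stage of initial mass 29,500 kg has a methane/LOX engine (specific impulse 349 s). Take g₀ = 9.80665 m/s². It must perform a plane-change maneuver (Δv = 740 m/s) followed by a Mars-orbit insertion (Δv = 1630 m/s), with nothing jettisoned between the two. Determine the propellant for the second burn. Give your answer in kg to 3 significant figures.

v_e = Isp · g₀ = 349 × 9.80665 = 3422.5 m/s.
After the first burn: m = 29500 × exp(−740/3422.5) = 29500 × 0.80556 = 23,764 kg.
After the second burn: m = 23,764 × exp(−1630/3422.5) = 23,764 × 0.62110 = 14,759.8 kg.
Second-burn propellant = 23,764 − 14,759.8 = 9,004.2 kg.

propellant for the second burn ≈ 9000 kg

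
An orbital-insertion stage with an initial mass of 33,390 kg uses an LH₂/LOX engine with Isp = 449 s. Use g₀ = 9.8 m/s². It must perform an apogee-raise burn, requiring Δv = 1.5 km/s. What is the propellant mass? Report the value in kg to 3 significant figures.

propellant mass ≈ 9650 kg

v_e = Isp · g₀ = 449 × 9.8 = 4400.2 m/s.
m₀/m_f = exp(Δv / v_e) = exp(1500 / 4400.2) = exp(0.3409) = 1.4062.
m_f = 33,390 / 1.4062 = 23,744.8 kg, so propellant = m₀ − m_f = 33,390 − 23,744.8 = 9,645.2 kg.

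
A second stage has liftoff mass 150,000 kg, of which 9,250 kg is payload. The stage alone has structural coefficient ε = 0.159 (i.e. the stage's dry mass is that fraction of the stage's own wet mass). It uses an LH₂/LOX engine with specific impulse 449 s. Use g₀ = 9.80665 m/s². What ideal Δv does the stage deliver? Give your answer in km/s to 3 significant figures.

Stage wet mass = m₀ − payload = 150,000 − 9,250 = 140,750 kg.
Stage dry mass = ε × stage wet mass = 0.159 × 140,750 = 22,379.3 kg.
Burnout mass m_f = stage dry + payload = 22,379.3 + 9,250 = 31,629.3 kg.
v_e = Isp · g₀ = 449 × 9.80665 = 4403.2 m/s.
Δv = v_e · ln(150,000/31,629.3) = 4403.2 × ln(4.742) = 4403.2 × 1.5566 ≈ 6854 m/s.

Δv ≈ 6.85 km/s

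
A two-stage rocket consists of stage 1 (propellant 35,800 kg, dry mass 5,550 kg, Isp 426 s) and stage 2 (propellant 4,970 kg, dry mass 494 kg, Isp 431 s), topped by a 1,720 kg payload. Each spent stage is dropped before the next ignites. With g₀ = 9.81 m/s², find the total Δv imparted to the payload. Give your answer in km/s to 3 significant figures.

Δv ≈ 10.6 km/s

Ignition mass of stage 1 = 35,800+5,550 + 4,970+494 + 1,720 = 48,534 kg.
Stage 1: m₀ = 48,534 kg, m_f = 48,534 − 35,800 = 12,734 kg; Δv = 426×9.81×ln(3.811) = 4179.1×1.3380 ≈ 5592 m/s.
Stage 2: m₀ = 7,184 kg, m_f = 7,184 − 4,970 = 2,214 kg; Δv = 431×9.81×ln(3.245) = 4228.1×1.1771 ≈ 4977 m/s.
Total Δv = 5592 + 4977 = 10569 m/s.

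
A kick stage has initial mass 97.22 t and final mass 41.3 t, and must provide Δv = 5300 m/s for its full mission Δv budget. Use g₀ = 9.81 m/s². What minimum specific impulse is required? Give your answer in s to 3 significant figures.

Isp ≈ 631 s

ln(m₀/m_f) = ln(97220/41300) = ln(2.354) = 0.8561.
v_e = Δv / ln(m₀/m_f) = 5300 / 0.8561 = 6190.8 m/s.
Isp = v_e / g₀ = 6190.8 / 9.81 = 631.1 s.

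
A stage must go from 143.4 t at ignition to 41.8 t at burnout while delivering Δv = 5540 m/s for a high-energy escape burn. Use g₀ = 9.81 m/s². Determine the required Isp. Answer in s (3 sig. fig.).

ln(m₀/m_f) = ln(143400/41800) = ln(3.431) = 1.2327.
From the ideal rocket equation, v_e = Δv / ln(m₀/m_f) = 5540 / 1.2327 = 4494.0 m/s.
Isp = v_e / g₀ = 4494.0 / 9.81 = 458.1 s.

Isp ≈ 458 s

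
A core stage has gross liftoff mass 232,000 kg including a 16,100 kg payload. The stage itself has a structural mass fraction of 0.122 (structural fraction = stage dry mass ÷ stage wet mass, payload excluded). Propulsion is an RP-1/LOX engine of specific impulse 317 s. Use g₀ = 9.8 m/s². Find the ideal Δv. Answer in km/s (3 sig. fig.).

Stage wet mass = m₀ − payload = 232,000 − 16,100 = 215,900 kg.
Stage dry mass = ε × stage wet mass = 0.122 × 215,900 = 26,339.8 kg.
Burnout mass m_f = stage dry + payload = 26,339.8 + 16,100 = 42,439.8 kg.
v_e = Isp · g₀ = 317 × 9.8 = 3106.6 m/s.
Δv = v_e · ln(232,000/42,439.8) = 3106.6 × ln(5.467) = 3106.6 × 1.6987 ≈ 5277 m/s.

Δv ≈ 5.28 km/s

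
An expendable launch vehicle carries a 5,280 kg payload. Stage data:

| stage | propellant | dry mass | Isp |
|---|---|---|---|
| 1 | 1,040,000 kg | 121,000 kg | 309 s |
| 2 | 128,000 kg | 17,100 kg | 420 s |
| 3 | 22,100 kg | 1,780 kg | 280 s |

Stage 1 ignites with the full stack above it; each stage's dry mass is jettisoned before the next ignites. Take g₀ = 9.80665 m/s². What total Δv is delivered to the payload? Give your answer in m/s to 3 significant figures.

Ignition mass of stage 1 = 1,040,000+121,000 + 128,000+17,100 + 22,100+1,780 + 5,280 = 1,335,260 kg.
Stage 1: m₀ = 1,335,260 kg, m_f = 1,335,260 − 1,040,000 = 295,260 kg; Δv = 309×9.80665×ln(4.522) = 3030.3×1.5090 ≈ 4573 m/s.
Stage 2: m₀ = 174,260 kg, m_f = 174,260 − 128,000 = 46,260 kg; Δv = 420×9.80665×ln(3.767) = 4118.8×1.3263 ≈ 5463 m/s.
Stage 3: m₀ = 29,160 kg, m_f = 29,160 − 22,100 = 7,060 kg; Δv = 280×9.80665×ln(4.13) = 2745.9×1.4184 ≈ 3895 m/s.
Total Δv = 4573 + 5463 + 3895 = 13931 m/s.

Δv ≈ 13900 m/s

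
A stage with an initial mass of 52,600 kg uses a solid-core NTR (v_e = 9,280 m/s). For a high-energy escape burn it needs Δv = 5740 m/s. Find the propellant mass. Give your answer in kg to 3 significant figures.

Using Δv = v_e ln(m₀/m_f): m₀/m_f = exp(Δv / v_e) = exp(5740 / 9280.0) = exp(0.6185) = 1.8562.
m_f = 52,600 / 1.8562 = 28,337.5 kg, so propellant = m₀ − m_f = 52,600 − 28,337.5 = 24,262.5 kg.

propellant mass ≈ 24300 kg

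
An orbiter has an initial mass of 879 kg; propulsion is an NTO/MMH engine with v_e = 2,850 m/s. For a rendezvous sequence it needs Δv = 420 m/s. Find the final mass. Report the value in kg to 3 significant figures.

final mass ≈ 759 kg

By the Tsiolkovsky rocket equation, m₀/m_f = exp(Δv / v_e) = exp(420 / 2850.0) = exp(0.1474) = 1.1588.
m_f = m₀ / 1.1588 = 879 / 1.1588 = 758.543 kg.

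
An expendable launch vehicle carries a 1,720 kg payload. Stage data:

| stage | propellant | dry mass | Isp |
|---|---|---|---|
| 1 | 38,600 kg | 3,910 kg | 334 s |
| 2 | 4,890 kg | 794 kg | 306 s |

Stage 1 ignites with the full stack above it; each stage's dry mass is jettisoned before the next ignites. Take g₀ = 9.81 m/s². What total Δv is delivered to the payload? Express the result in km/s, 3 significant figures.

Ignition mass of stage 1 = 38,600+3,910 + 4,890+794 + 1,720 = 49,914 kg.
Stage 1: m₀ = 49,914 kg, m_f = 49,914 − 38,600 = 11,314 kg; Δv = 334×9.81×ln(4.412) = 3276.5×1.4843 ≈ 4863 m/s.
Stage 2: m₀ = 7,404 kg, m_f = 7,404 − 4,890 = 2,514 kg; Δv = 306×9.81×ln(2.945) = 3001.9×1.0801 ≈ 3242 m/s.
Total Δv = 4863 + 3242 = 8105 m/s.

Δv ≈ 8.11 km/s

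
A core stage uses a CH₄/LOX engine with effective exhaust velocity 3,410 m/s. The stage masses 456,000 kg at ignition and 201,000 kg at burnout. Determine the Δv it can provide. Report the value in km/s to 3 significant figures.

Δv = v_e · ln(m₀/m_f) = 3410.0 × ln(2.269) = 3410.0 × 0.8192 ≈ 2793.4 m/s.

Δv ≈ 2.79 km/s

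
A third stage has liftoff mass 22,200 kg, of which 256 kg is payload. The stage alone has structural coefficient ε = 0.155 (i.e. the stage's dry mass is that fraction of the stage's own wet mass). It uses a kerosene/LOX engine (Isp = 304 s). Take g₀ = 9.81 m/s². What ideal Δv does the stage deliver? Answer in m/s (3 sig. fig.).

Δv ≈ 5380 m/s

Stage wet mass = m₀ − payload = 22,200 − 256 = 21,944 kg.
Stage dry mass = ε × stage wet mass = 0.155 × 21,944 = 3,401.32 kg.
Burnout mass m_f = stage dry + payload = 3,401.32 + 256 = 3,657.32 kg.
v_e = Isp · g₀ = 304 × 9.81 = 2982.2 m/s.
Δv = v_e · ln(22,200/3,657.32) = 2982.2 × ln(6.07) = 2982.2 × 1.8034 ≈ 5378 m/s.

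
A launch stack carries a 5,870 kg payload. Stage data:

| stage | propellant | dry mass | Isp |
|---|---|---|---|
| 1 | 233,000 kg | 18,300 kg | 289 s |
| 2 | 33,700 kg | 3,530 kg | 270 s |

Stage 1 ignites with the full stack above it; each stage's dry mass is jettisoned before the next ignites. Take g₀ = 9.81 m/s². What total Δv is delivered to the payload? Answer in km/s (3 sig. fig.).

Δv ≈ 8.48 km/s

Ignition mass of stage 1 = 233,000+18,300 + 33,700+3,530 + 5,870 = 294,400 kg.
Stage 1: m₀ = 294,400 kg, m_f = 294,400 − 233,000 = 61,400 kg; Δv = 289×9.81×ln(4.795) = 2835.1×1.5675 ≈ 4444 m/s.
Stage 2: m₀ = 43,100 kg, m_f = 43,100 − 33,700 = 9,400 kg; Δv = 270×9.81×ln(4.585) = 2648.7×1.5228 ≈ 4033 m/s.
Total Δv = 4444 + 4033 = 8477 m/s.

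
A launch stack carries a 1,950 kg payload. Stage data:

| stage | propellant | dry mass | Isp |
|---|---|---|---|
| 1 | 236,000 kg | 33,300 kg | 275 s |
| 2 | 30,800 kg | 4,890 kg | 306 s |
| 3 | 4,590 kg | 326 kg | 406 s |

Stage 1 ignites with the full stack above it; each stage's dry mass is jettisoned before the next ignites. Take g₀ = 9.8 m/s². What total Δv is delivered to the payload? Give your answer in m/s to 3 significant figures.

Ignition mass of stage 1 = 236,000+33,300 + 30,800+4,890 + 4,590+326 + 1,950 = 311,856 kg.
Stage 1: m₀ = 311,856 kg, m_f = 311,856 − 236,000 = 75,856 kg; Δv = 275×9.8×ln(4.111) = 2695.0×1.4137 ≈ 3810 m/s.
Stage 2: m₀ = 42,556 kg, m_f = 42,556 − 30,800 = 11,756 kg; Δv = 306×9.8×ln(3.62) = 2998.8×1.2865 ≈ 3858 m/s.
Stage 3: m₀ = 6,866 kg, m_f = 6,866 − 4,590 = 2,276 kg; Δv = 406×9.8×ln(3.017) = 3978.8×1.1042 ≈ 4393 m/s.
Total Δv = 3810 + 3858 + 4393 = 12061 m/s.

Δv ≈ 12100 m/s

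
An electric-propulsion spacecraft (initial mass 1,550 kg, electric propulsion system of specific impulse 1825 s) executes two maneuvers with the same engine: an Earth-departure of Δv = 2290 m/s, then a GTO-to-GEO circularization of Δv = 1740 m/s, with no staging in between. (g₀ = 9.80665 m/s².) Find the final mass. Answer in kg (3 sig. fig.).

v_e = Isp · g₀ = 1825 × 9.80665 = 17897.1 m/s.
After the first burn: m = 1550 × exp(−2290/17897.1) = 1550 × 0.87989 = 1,363.83 kg.
After the second burn: m = 1,363.83 × exp(−1740/17897.1) = 1,363.83 × 0.90735 = 1,237.47 kg.

final mass ≈ 1240 kg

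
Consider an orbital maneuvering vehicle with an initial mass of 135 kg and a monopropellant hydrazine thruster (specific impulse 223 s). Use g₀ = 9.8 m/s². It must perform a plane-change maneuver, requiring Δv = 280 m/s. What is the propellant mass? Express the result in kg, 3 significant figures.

v_e = Isp · g₀ = 223 × 9.8 = 2185.4 m/s.
m₀/m_f = exp(Δv / v_e) = exp(280 / 2185.4) = exp(0.1281) = 1.1367.
m_f = 135 / 1.1367 = 118.765 kg, so propellant = m₀ − m_f = 135 − 118.765 = 16.235 kg.

propellant mass ≈ 16.2 kg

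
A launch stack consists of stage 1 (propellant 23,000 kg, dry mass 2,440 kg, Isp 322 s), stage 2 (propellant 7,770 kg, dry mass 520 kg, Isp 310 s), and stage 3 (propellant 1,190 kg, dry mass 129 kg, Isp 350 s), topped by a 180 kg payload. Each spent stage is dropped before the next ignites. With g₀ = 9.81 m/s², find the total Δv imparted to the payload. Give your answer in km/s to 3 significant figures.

Ignition mass of stage 1 = 23,000+2,440 + 7,770+520 + 1,190+129 + 180 = 35,229 kg.
Stage 1: m₀ = 35,229 kg, m_f = 35,229 − 23,000 = 12,229 kg; Δv = 322×9.81×ln(2.881) = 3158.8×1.0581 ≈ 3342 m/s.
Stage 2: m₀ = 9,789 kg, m_f = 9,789 − 7,770 = 2,019 kg; Δv = 310×9.81×ln(4.848) = 3041.1×1.5787 ≈ 4801 m/s.
Stage 3: m₀ = 1,499 kg, m_f = 1,499 − 1,190 = 309 kg; Δv = 350×9.81×ln(4.851) = 3433.5×1.5792 ≈ 5422 m/s.
Total Δv = 3342 + 4801 + 5422 = 13565 m/s.

Δv ≈ 13.6 km/s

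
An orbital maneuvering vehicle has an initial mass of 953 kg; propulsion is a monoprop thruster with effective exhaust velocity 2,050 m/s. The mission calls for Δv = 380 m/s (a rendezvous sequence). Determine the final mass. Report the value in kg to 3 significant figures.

m₀/m_f = exp(Δv / v_e) = exp(380 / 2050.0) = exp(0.1854) = 1.2037.
m_f = m₀ / 1.2037 = 953 / 1.2037 = 791.726 kg.

final mass ≈ 792 kg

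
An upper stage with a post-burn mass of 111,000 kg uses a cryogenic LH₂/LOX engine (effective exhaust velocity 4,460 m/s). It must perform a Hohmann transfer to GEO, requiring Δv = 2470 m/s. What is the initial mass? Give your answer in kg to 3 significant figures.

Rocket equation: m₀/m_f = exp(Δv / v_e) = exp(2470 / 4460.0) = exp(0.5538) = 1.7399.
m₀ = m_f × 1.7399 = 111,000 × 1.7399 = 193,129 kg.

initial mass ≈ 193000 kg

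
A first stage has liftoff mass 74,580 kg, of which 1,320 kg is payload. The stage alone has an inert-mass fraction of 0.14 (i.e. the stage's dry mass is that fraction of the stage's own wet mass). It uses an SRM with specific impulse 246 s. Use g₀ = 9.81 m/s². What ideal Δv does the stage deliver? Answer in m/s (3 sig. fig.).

Δv ≈ 4500 m/s

Stage wet mass = m₀ − payload = 74,580 − 1,320 = 73,260 kg.
Stage dry mass = ε × stage wet mass = 0.14 × 73,260 = 10,256.4 kg.
Burnout mass m_f = stage dry + payload = 10,256.4 + 1,320 = 11,576.4 kg.
v_e = Isp · g₀ = 246 × 9.81 = 2413.3 m/s.
From the ideal rocket equation, Δv = v_e · ln(74,580/11,576.4) = 2413.3 × ln(6.442) = 2413.3 × 1.8629 ≈ 4496 m/s.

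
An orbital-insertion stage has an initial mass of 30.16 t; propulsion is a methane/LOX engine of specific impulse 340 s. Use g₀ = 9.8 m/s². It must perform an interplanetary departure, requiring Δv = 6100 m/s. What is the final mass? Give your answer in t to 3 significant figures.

v_e = Isp · g₀ = 340 × 9.8 = 3332.0 m/s.
m₀/m_f = exp(Δv / v_e) = exp(6100 / 3332.0) = exp(1.8307) = 6.2385.
m_f = m₀ / 6.2385 = 30.16 / 6.2385 = 4.8345 t.

final mass ≈ 4.83 t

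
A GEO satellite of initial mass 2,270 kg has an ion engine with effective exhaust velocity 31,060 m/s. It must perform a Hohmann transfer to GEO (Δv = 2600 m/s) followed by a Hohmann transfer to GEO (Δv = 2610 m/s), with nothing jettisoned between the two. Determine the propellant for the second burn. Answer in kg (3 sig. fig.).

propellant for the second burn ≈ 168 kg

After the first burn: m = 2270 × exp(−2600/31060.0) = 2270 × 0.91970 = 2,087.72 kg.
After the second burn: m = 2,087.72 × exp(−2610/31060.0) = 2,087.72 × 0.91940 = 1,919.45 kg.
Second-burn propellant = 2,087.72 − 1,919.45 = 168.27 kg.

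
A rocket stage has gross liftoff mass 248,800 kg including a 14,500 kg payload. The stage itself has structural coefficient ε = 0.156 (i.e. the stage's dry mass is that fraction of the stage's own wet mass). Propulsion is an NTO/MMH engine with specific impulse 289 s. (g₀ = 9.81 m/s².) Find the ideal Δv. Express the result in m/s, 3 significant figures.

Δv ≈ 4490 m/s

Stage wet mass = m₀ − payload = 248,800 − 14,500 = 234,300 kg.
Stage dry mass = ε × stage wet mass = 0.156 × 234,300 = 36,550.8 kg.
Burnout mass m_f = stage dry + payload = 36,550.8 + 14,500 = 51,050.8 kg.
v_e = Isp · g₀ = 289 × 9.81 = 2835.1 m/s.
Δv = v_e · ln(248,800/51,050.8) = 2835.1 × ln(4.874) = 2835.1 × 1.5838 ≈ 4490 m/s.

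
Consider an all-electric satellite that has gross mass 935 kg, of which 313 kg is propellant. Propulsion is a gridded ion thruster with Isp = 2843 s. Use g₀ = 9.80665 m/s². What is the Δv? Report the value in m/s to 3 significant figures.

Δv ≈ 11400 m/s

v_e = Isp · g₀ = 2843 × 9.80665 = 27880.3 m/s.
m_f = m₀ − m_prop = 935 − 313 = 622 kg.
Using Δv = v_e ln(m₀/m_f): Δv = v_e · ln(m₀/m_f) = 27880.3 × ln(1.503) = 27880.3 × 0.4076 ≈ 11364.2 m/s.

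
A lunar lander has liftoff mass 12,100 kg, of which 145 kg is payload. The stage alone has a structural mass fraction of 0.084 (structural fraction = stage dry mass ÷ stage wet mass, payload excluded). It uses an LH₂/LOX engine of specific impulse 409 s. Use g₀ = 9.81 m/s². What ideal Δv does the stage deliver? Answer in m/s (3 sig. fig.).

Stage wet mass = m₀ − payload = 12,100 − 145 = 11,955 kg.
Stage dry mass = ε × stage wet mass = 0.084 × 11,955 = 1,004.22 kg.
Burnout mass m_f = stage dry + payload = 1,004.22 + 145 = 1,149.22 kg.
v_e = Isp · g₀ = 409 × 9.81 = 4012.3 m/s.
Δv = v_e · ln(12,100/1,149.22) = 4012.3 × ln(10.53) = 4012.3 × 2.3541 ≈ 9445 m/s.

Δv ≈ 9450 m/s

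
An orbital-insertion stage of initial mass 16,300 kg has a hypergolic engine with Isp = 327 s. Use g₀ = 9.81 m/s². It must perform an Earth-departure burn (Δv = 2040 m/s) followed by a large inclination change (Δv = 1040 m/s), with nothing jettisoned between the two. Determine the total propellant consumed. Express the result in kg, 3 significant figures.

total propellant consumed ≈ 10100 kg

v_e = Isp · g₀ = 327 × 9.81 = 3207.9 m/s.
After the first burn: m = 16300 × exp(−2040/3207.9) = 16300 × 0.52944 = 8,629.87 kg.
After the second burn: m = 8,629.87 × exp(−1040/3207.9) = 8,629.87 × 0.72310 = 6,240.26 kg.
Total propellant = m₀ − m_final = 16300 − 6,240.26 = 10,059.74 kg.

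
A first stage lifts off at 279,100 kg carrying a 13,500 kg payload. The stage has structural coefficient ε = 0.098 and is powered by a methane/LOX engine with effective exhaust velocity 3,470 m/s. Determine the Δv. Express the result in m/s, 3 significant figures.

Δv ≈ 6780 m/s

Stage wet mass = m₀ − payload = 279,100 − 13,500 = 265,600 kg.
Stage dry mass = ε × stage wet mass = 0.098 × 265,600 = 26,028.8 kg.
Burnout mass m_f = stage dry + payload = 26,028.8 + 13,500 = 39,528.8 kg.
Δv = v_e · ln(279,100/39,528.8) = 3470.0 × ln(7.061) = 3470.0 × 1.9545 ≈ 6782 m/s.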